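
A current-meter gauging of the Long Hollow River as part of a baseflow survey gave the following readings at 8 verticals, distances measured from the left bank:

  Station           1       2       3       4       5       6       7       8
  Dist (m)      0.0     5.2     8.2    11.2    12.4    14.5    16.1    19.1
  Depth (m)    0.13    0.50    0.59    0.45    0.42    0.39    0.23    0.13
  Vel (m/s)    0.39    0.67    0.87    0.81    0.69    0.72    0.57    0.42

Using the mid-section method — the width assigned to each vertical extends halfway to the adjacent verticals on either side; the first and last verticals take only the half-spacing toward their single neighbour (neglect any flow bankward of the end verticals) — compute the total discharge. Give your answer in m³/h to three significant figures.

w_1 = (5.2 − 0.0)/2 = 2.6 m; q_1 = 0.39 × 0.13 × 2.6 = 0.1318 m³/s
w_2 = (8.2 − 0.0)/2 = 4.1 m; q_2 = 0.67 × 0.50 × 4.1 = 1.374 m³/s
w_3 = (11.2 − 5.2)/2 = 3 m; q_3 = 0.87 × 0.59 × 3 = 1.540 m³/s
w_4 = (12.4 − 8.2)/2 = 2.1 m; q_4 = 0.81 × 0.45 × 2.1 = 0.7655 m³/s
w_5 = (14.5 − 11.2)/2 = 1.65 m; q_5 = 0.69 × 0.42 × 1.65 = 0.4782 m³/s
w_6 = (16.1 − 12.4)/2 = 1.85 m; q_6 = 0.72 × 0.39 × 1.85 = 0.5195 m³/s
w_7 = (19.1 − 14.5)/2 = 2.3 m; q_7 = 0.57 × 0.23 × 2.3 = 0.3015 m³/s
w_8 = (19.1 − 16.1)/2 = 1.5 m; q_8 = 0.42 × 0.13 × 1.5 = 0.08190 m³/s
Q = Σ qᵢ = 5.192 m³/s
= 5.192 × 3600 = 18690 m³/h

18700 m³/h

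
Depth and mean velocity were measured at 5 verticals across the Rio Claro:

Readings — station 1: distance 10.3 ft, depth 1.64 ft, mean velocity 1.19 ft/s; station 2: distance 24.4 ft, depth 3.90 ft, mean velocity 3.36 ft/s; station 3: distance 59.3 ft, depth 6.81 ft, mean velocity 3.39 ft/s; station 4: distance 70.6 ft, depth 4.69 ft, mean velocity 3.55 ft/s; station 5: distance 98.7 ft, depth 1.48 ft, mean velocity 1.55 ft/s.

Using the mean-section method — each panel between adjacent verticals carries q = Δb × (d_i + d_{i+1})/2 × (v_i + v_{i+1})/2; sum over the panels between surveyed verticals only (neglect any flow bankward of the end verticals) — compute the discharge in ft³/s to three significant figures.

1170 ft³/s

Panel 1-2: Δb = 14.1 ft, d̄ = (1.64+3.90)/2 = 2.77, v̄ = (1.19+3.36)/2 = 2.275 → q = 14.1×2.77×2.275 = 88.85 ft³/s
Panel 2-3: Δb = 34.9 ft, d̄ = (3.90+6.81)/2 = 5.355, v̄ = (3.36+3.39)/2 = 3.375 → q = 34.9×5.355×3.375 = 630.8 ft³/s
Panel 3-4: Δb = 11.3 ft, d̄ = (6.81+4.69)/2 = 5.75, v̄ = (3.39+3.55)/2 = 3.47 → q = 11.3×5.75×3.47 = 225.5 ft³/s
Panel 4-5: Δb = 28.1 ft, d̄ = (4.69+1.48)/2 = 3.085, v̄ = (3.55+1.55)/2 = 2.55 → q = 28.1×3.085×2.55 = 221.1 ft³/s
Q = Σ q = 1166 ft³/s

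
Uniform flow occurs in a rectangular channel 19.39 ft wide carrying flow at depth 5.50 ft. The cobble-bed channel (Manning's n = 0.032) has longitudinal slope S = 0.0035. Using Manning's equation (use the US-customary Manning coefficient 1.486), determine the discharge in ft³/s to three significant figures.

A = b·y = 19.39 × 5.50 = 106.6 ft²
P = b + 2y = 19.39 + 2×5.50 = 30.39 ft
R = A/P = 106.6/30.39 = 3.509 ft
Q = (1.486/n)·A·R^(2/3)·S^(1/2) = (1.486/0.032) × 106.6 × 3.509^(2/3) × 0.0035^(1/2) = 676.6 ft³/s

677 ft³/s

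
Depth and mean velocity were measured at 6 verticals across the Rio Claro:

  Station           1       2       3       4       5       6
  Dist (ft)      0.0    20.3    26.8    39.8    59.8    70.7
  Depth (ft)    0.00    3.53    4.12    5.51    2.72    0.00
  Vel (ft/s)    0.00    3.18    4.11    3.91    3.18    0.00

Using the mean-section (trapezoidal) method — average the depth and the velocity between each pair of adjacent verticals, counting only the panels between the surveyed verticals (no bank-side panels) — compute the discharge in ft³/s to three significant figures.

714 ft³/s

Panel 1-2: Δb = 20.3 ft, d̄ = (0.00+3.53)/2 = 1.765, v̄ = (0.00+3.18)/2 = 1.59 → q = 20.3×1.765×1.59 = 56.97 ft³/s
Panel 2-3: Δb = 6.5 ft, d̄ = (3.53+4.12)/2 = 3.825, v̄ = (3.18+4.11)/2 = 3.645 → q = 6.5×3.825×3.645 = 90.62 ft³/s
Panel 3-4: Δb = 13 ft, d̄ = (4.12+5.51)/2 = 4.815, v̄ = (4.11+3.91)/2 = 4.01 → q = 13×4.815×4.01 = 251.0 ft³/s
Panel 4-5: Δb = 20 ft, d̄ = (5.51+2.72)/2 = 4.115, v̄ = (3.91+3.18)/2 = 3.545 → q = 20×4.115×3.545 = 291.8 ft³/s
Panel 5-6: Δb = 10.9 ft, d̄ = (2.72+0.00)/2 = 1.36, v̄ = (3.18+0.00)/2 = 1.59 → q = 10.9×1.36×1.59 = 23.57 ft³/s
Q = Σ q = 713.9 ft³/s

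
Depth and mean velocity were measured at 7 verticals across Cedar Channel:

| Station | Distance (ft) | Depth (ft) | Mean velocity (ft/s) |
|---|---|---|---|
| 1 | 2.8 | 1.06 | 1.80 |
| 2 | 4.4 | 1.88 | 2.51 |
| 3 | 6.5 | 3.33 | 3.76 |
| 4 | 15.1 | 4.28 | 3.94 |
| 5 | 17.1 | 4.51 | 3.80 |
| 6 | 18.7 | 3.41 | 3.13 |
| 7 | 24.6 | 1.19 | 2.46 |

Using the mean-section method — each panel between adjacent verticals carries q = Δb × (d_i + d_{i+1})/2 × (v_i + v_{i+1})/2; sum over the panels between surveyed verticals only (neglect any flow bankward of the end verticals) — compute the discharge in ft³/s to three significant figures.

242 ft³/s

Panel 1-2: Δb = 1.6 ft, d̄ = (1.06+1.88)/2 = 1.47, v̄ = (1.80+2.51)/2 = 2.155 → q = 1.6×1.47×2.155 = 5.069 ft³/s
Panel 2-3: Δb = 2.1 ft, d̄ = (1.88+3.33)/2 = 2.605, v̄ = (2.51+3.76)/2 = 3.135 → q = 2.1×2.605×3.135 = 17.15 ft³/s
Panel 3-4: Δb = 8.6 ft, d̄ = (3.33+4.28)/2 = 3.805, v̄ = (3.76+3.94)/2 = 3.85 → q = 8.6×3.805×3.85 = 126.0 ft³/s
Panel 4-5: Δb = 2 ft, d̄ = (4.28+4.51)/2 = 4.395, v̄ = (3.94+3.80)/2 = 3.87 → q = 2×4.395×3.87 = 34.02 ft³/s
Panel 5-6: Δb = 1.6 ft, d̄ = (4.51+3.41)/2 = 3.96, v̄ = (3.80+3.13)/2 = 3.465 → q = 1.6×3.96×3.465 = 21.95 ft³/s
Panel 6-7: Δb = 5.9 ft, d̄ = (3.41+1.19)/2 = 2.3, v̄ = (3.13+2.46)/2 = 2.795 → q = 5.9×2.3×2.795 = 37.93 ft³/s
Q = Σ q = 242.1 ft³/s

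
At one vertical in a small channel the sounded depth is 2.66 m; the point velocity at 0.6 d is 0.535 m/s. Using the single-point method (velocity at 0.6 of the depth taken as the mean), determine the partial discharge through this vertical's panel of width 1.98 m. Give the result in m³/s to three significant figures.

2.82 m³/s

v̄ = v₀.₆ = 0.535 m/s
q = v̄ × d × w = 0.5350 × 2.66 × 1.98 = 2.818 m³/s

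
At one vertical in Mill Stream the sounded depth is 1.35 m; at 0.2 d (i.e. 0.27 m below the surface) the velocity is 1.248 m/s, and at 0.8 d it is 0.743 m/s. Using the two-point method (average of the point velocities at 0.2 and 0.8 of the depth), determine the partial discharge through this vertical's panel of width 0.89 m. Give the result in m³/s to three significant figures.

1.20 m³/s

v̄ = (1.248 + 0.743) / 2 = 0.9955 m/s
q = v̄ × d × w = 0.9955 × 1.35 × 0.89 = 1.196 m³/s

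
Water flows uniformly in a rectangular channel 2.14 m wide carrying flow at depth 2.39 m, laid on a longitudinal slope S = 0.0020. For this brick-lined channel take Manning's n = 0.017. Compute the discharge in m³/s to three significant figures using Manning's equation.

A = b·y = 2.14 × 2.39 = 5.115 m²
P = b + 2y = 2.14 + 2×2.39 = 6.920 m
R = A/P = 5.115/6.920 = 0.7391 m
Q = (1/n)·A·R^(2/3)·S^(1/2) = (1/0.017) × 5.115 × 0.7391^(2/3) × 0.0020^(1/2) = 11.00 m³/s

11.0 m³/s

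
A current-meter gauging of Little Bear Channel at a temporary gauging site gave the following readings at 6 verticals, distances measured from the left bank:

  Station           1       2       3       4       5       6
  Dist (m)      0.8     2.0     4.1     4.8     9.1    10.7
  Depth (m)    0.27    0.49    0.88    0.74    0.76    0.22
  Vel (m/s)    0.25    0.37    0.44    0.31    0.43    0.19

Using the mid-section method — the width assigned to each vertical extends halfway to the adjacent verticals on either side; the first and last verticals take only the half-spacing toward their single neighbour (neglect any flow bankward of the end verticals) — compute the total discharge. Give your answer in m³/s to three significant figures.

w_1 = (2.0 − 0.8)/2 = 0.6 m; q_1 = 0.25 × 0.27 × 0.6 = 0.04050 m³/s
w_2 = (4.1 − 0.8)/2 = 1.65 m; q_2 = 0.37 × 0.49 × 1.65 = 0.2991 m³/s
w_3 = (4.8 − 2.0)/2 = 1.4 m; q_3 = 0.44 × 0.88 × 1.4 = 0.5421 m³/s
w_4 = (9.1 − 4.1)/2 = 2.5 m; q_4 = 0.31 × 0.74 × 2.5 = 0.5735 m³/s
w_5 = (10.7 − 4.8)/2 = 2.95 m; q_5 = 0.43 × 0.76 × 2.95 = 0.9641 m³/s
w_6 = (10.7 − 9.1)/2 = 0.8 m; q_6 = 0.19 × 0.22 × 0.8 = 0.03344 m³/s
Q = Σ qᵢ = 2.453 m³/s

2.45 m³/s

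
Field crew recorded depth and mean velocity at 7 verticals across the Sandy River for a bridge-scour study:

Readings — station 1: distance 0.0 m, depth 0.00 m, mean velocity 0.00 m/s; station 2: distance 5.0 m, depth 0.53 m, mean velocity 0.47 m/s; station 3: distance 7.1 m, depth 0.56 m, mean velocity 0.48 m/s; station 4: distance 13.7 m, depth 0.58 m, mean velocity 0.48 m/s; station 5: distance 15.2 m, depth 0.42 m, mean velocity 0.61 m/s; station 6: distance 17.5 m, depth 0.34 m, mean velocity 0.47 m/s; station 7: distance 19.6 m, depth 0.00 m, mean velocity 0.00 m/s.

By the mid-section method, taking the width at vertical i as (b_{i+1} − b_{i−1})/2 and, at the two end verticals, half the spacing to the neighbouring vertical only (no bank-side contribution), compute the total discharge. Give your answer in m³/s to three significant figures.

w_2 = (7.1 − 0.0)/2 = 3.55 m; q_2 = 0.47 × 0.53 × 3.55 = 0.8843 m³/s
w_3 = (13.7 − 5.0)/2 = 4.35 m; q_3 = 0.48 × 0.56 × 4.35 = 1.169 m³/s
w_4 = (15.2 − 7.1)/2 = 4.05 m; q_4 = 0.48 × 0.58 × 4.05 = 1.128 m³/s
w_5 = (17.5 − 13.7)/2 = 1.9 m; q_5 = 0.61 × 0.42 × 1.9 = 0.4868 m³/s
w_6 = (19.6 − 15.2)/2 = 2.2 m; q_6 = 0.47 × 0.34 × 2.2 = 0.3516 m³/s
Stations 1, 7 contribute zero (depth or velocity is 0).
Q = Σ qᵢ = 4.019 m³/s

4.02 m³/s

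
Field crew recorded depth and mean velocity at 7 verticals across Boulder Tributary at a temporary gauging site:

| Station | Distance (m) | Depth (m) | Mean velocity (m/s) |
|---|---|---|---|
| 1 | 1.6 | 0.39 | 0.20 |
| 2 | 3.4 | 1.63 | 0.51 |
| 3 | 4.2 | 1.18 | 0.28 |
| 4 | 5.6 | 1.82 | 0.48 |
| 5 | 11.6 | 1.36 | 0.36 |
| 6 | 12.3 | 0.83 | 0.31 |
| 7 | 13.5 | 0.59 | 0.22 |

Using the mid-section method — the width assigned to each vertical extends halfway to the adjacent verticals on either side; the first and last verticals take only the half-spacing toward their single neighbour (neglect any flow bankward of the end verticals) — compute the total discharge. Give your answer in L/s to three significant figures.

w_1 = (3.4 − 1.6)/2 = 0.9 m; q_1 = 0.20 × 0.39 × 0.9 = 0.07020 m³/s
w_2 = (4.2 − 1.6)/2 = 1.3 m; q_2 = 0.51 × 1.63 × 1.3 = 1.081 m³/s
w_3 = (5.6 − 3.4)/2 = 1.1 m; q_3 = 0.28 × 1.18 × 1.1 = 0.3634 m³/s
w_4 = (11.6 − 4.2)/2 = 3.7 m; q_4 = 0.48 × 1.82 × 3.7 = 3.232 m³/s
w_5 = (12.3 − 5.6)/2 = 3.35 m; q_5 = 0.36 × 1.36 × 3.35 = 1.640 m³/s
w_6 = (13.5 − 11.6)/2 = 0.95 m; q_6 = 0.31 × 0.83 × 0.95 = 0.2444 m³/s
w_7 = (13.5 − 12.3)/2 = 0.6 m; q_7 = 0.22 × 0.59 × 0.6 = 0.07788 m³/s
Q = Σ qᵢ = 6.709 m³/s
= 6.709 × 1000 = 6709 L/s

6710 L/s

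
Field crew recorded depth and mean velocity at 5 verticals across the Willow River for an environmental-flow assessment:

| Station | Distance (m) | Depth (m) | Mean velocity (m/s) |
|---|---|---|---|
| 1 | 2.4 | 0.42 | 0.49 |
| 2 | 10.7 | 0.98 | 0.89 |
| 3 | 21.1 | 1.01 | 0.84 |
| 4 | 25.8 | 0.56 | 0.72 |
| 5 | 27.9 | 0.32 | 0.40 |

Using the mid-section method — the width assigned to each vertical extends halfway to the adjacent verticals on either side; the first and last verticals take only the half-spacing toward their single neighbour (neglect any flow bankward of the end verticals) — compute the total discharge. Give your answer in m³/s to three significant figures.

16.9 m³/s

w_1 = (10.7 − 2.4)/2 = 4.15 m; q_1 = 0.49 × 0.42 × 4.15 = 0.8541 m³/s
w_2 = (21.1 − 2.4)/2 = 9.35 m; q_2 = 0.89 × 0.98 × 9.35 = 8.155 m³/s
w_3 = (25.8 − 10.7)/2 = 7.55 m; q_3 = 0.84 × 1.01 × 7.55 = 6.405 m³/s
w_4 = (27.9 − 21.1)/2 = 3.4 m; q_4 = 0.72 × 0.56 × 3.4 = 1.371 m³/s
w_5 = (27.9 − 25.8)/2 = 1.05 m; q_5 = 0.40 × 0.32 × 1.05 = 0.1344 m³/s
Q = Σ qᵢ = 16.92 m³/s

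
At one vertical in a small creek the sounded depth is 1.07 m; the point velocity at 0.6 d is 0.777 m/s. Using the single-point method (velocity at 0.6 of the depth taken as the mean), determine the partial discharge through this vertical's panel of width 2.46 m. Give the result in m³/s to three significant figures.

v̄ = v₀.₆ = 0.777 m/s
q = v̄ × d × w = 0.7770 × 1.07 × 2.46 = 2.045 m³/s

2.05 m³/s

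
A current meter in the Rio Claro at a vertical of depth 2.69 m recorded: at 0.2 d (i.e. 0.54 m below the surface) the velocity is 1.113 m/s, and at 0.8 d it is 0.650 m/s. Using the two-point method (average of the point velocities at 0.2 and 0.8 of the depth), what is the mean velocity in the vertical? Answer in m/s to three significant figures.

v̄ = (1.113 + 0.650) / 2 = 0.8815 m/s

0.882 m/s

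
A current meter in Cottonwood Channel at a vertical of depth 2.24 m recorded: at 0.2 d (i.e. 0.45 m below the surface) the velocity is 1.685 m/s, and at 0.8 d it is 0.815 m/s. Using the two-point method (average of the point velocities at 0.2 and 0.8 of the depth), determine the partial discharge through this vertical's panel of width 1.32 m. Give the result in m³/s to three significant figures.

v̄ = (1.685 + 0.815) / 2 = 1.250 m/s
q = v̄ × d × w = 1.250 × 2.24 × 1.32 = 3.696 m³/s

3.70 m³/s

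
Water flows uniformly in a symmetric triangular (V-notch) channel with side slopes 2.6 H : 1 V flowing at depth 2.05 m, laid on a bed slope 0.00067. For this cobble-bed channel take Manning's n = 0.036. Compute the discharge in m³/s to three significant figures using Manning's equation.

A = z·y² = 2.6×2.05² = 10.93 m²
P = 2y√(1+z²) = 2×2.05×√(1+2.6²) = 11.42 m
R = A/P = 10.93/11.42 = 0.9567 m
Q = (1/n)·A·R^(2/3)·S^(1/2) = (1/0.036) × 10.93 × 0.9567^(2/3) × 0.00067^(1/2) = 7.628 m³/s

7.63 m³/s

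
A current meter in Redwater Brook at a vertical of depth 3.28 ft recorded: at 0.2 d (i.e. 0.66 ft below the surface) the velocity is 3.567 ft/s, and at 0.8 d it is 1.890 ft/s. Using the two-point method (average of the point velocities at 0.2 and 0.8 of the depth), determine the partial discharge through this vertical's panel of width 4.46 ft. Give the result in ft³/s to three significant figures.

v̄ = (3.567 + 1.890) / 2 = 2.729 ft/s
q = v̄ × d × w = 2.729 × 3.28 × 4.46 = 39.91 ft³/s

39.9 ft³/s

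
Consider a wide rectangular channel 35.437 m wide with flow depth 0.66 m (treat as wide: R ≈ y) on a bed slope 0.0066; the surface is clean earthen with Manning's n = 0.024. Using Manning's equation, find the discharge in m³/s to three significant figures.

A = b·y = 35.437 × 0.66 = 23.39 m²
Wide channel: R ≈ y = 0.66 m
Q = (1/n)·A·R^(2/3)·S^(1/2) = (1/0.024) × 23.39 × 0.6600^(2/3) × 0.0066^(1/2) = 60.01 m³/s

60.0 m³/s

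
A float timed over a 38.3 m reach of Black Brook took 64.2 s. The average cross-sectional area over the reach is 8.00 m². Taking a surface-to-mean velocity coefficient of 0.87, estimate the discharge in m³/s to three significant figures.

4.15 m³/s

v_surface = L / t̄ = 38.3 / 64.2 = 0.5966 m/s
v_mean = 0.87 × 0.5966 = 0.5190 m/s
Q = A × v_mean = 8.00 × 0.5190 = 4.152 m³/s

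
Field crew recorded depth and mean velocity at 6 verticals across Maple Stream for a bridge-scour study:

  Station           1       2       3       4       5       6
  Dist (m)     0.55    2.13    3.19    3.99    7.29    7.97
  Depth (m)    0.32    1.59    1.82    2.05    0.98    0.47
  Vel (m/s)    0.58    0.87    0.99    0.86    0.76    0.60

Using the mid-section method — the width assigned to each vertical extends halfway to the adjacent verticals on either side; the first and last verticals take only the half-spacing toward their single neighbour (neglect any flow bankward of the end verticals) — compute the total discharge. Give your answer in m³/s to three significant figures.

w_1 = (2.13 − 0.55)/2 = 0.79 m; q_1 = 0.58 × 0.32 × 0.79 = 0.1466 m³/s
w_2 = (3.19 − 0.55)/2 = 1.32 m; q_2 = 0.87 × 1.59 × 1.32 = 1.826 m³/s
w_3 = (3.99 − 2.13)/2 = 0.93 m; q_3 = 0.99 × 1.82 × 0.93 = 1.676 m³/s
w_4 = (7.29 − 3.19)/2 = 2.05 m; q_4 = 0.86 × 2.05 × 2.05 = 3.614 m³/s
w_5 = (7.97 − 3.99)/2 = 1.99 m; q_5 = 0.76 × 0.98 × 1.99 = 1.482 m³/s
w_6 = (7.97 − 7.29)/2 = 0.34 m; q_6 = 0.60 × 0.47 × 0.34 = 0.09588 m³/s
Q = Σ qᵢ = 8.840 m³/s

8.84 m³/s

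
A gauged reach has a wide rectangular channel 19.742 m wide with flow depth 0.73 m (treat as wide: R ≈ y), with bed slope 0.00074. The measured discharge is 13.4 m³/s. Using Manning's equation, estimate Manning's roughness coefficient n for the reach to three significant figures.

0.0237

A = b·y = 19.742 × 0.73 = 14.41 m²
Wide channel: R ≈ y = 0.73 m
n = (1/Q)·A·R^(2/3)·S^(1/2) = (1/13.4) × 14.41 × 0.8107 × 0.02720 = 0.02372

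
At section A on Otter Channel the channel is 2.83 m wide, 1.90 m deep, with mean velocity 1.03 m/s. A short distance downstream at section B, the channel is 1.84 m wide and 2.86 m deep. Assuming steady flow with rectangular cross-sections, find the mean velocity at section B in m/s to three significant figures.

1.05 m/s

Q = A₁V₁ = (2.83×1.90) × 1.03 = 5.538 m³/s
A₂ = 1.84 × 2.86 = 5.262 m²
V₂ = Q/A₂ = 5.538/5.262 = 1.052 m/s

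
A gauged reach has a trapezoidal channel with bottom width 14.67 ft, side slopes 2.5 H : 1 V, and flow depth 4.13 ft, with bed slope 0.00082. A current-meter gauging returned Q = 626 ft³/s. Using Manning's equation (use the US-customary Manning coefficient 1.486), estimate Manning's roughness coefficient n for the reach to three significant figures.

0.0139

A = (b + z·y)·y = (14.67 + 2.5×4.13)×4.13 = 103.2 ft²
P = b + 2y√(1+z²) = 14.67 + 2×4.13×√(1+2.5²) = 36.91 ft
R = A/P = 103.2/36.91 = 2.797 ft
n = (1.486/Q)·A·R^(2/3)·S^(1/2) = (1.486/626) × 103.2 × 1.985 × 0.02864 = 0.01393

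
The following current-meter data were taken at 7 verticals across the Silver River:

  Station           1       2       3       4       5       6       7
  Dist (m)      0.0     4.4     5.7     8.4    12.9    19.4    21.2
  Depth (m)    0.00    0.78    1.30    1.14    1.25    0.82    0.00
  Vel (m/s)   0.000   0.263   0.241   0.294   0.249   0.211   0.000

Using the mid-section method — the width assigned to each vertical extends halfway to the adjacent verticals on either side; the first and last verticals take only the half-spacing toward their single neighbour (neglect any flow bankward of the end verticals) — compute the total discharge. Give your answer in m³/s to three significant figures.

w_2 = (5.7 − 0.0)/2 = 2.85 m; q_2 = 0.263 × 0.78 × 2.85 = 0.5846 m³/s
w_3 = (8.4 − 4.4)/2 = 2 m; q_3 = 0.241 × 1.30 × 2 = 0.6266 m³/s
w_4 = (12.9 − 5.7)/2 = 3.6 m; q_4 = 0.294 × 1.14 × 3.6 = 1.207 m³/s
w_5 = (19.4 − 8.4)/2 = 5.5 m; q_5 = 0.249 × 1.25 × 5.5 = 1.712 m³/s
w_6 = (21.2 − 12.9)/2 = 4.15 m; q_6 = 0.211 × 0.82 × 4.15 = 0.7180 m³/s
Stations 1, 7 contribute zero (depth or velocity is 0).
Q = Σ qᵢ = 4.848 m³/s

4.85 m³/s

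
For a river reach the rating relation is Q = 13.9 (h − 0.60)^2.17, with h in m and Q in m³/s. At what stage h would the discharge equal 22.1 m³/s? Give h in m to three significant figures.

h − h₀ = (Q/C)^(1/b) = (22.1/13.9)^(1/2.17) = 1.238 m
h = 0.60 + 1.238 = 1.838 m

1.84 m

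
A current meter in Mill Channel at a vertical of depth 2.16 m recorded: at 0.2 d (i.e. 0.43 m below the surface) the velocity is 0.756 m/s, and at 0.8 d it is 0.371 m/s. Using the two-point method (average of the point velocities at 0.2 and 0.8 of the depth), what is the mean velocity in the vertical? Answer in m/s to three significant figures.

0.564 m/s

v̄ = (0.756 + 0.371) / 2 = 0.5635 m/s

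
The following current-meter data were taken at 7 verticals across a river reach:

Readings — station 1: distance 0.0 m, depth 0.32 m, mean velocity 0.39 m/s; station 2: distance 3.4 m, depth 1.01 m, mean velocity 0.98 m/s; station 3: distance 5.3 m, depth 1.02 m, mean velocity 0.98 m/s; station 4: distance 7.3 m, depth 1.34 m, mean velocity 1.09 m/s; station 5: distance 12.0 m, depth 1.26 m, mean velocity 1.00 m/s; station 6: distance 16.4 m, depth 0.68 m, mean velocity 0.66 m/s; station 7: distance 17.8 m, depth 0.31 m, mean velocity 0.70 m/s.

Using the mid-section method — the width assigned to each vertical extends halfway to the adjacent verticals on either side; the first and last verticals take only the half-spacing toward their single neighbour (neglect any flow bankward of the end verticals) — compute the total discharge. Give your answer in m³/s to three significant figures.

w_1 = (3.4 − 0.0)/2 = 1.7 m; q_1 = 0.39 × 0.32 × 1.7 = 0.2122 m³/s
w_2 = (5.3 − 0.0)/2 = 2.65 m; q_2 = 0.98 × 1.01 × 2.65 = 2.623 m³/s
w_3 = (7.3 − 3.4)/2 = 1.95 m; q_3 = 0.98 × 1.02 × 1.95 = 1.949 m³/s
w_4 = (12.0 − 5.3)/2 = 3.35 m; q_4 = 1.09 × 1.34 × 3.35 = 4.893 m³/s
w_5 = (16.4 − 7.3)/2 = 4.55 m; q_5 = 1.00 × 1.26 × 4.55 = 5.733 m³/s
w_6 = (17.8 − 12.0)/2 = 2.9 m; q_6 = 0.66 × 0.68 × 2.9 = 1.302 m³/s
w_7 = (17.8 − 16.4)/2 = 0.7 m; q_7 = 0.70 × 0.31 × 0.7 = 0.1519 m³/s
Q = Σ qᵢ = 16.86 m³/s

16.9 m³/s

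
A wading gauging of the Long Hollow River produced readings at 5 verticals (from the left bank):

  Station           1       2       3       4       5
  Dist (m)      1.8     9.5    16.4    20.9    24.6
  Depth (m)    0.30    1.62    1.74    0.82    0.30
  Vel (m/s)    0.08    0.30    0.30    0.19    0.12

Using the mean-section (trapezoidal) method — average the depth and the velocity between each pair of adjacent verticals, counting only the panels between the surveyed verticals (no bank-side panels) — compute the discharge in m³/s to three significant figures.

Panel 1-2: Δb = 7.7 m, d̄ = (0.30+1.62)/2 = 0.96, v̄ = (0.08+0.30)/2 = 0.19 → q = 7.7×0.96×0.19 = 1.404 m³/s
Panel 2-3: Δb = 6.9 m, d̄ = (1.62+1.74)/2 = 1.68, v̄ = (0.30+0.30)/2 = 0.3 → q = 6.9×1.68×0.3 = 3.478 m³/s
Panel 3-4: Δb = 4.5 m, d̄ = (1.74+0.82)/2 = 1.28, v̄ = (0.30+0.19)/2 = 0.245 → q = 4.5×1.28×0.245 = 1.411 m³/s
Panel 4-5: Δb = 3.7 m, d̄ = (0.82+0.30)/2 = 0.56, v̄ = (0.19+0.12)/2 = 0.155 → q = 3.7×0.56×0.155 = 0.3212 m³/s
Q = Σ q = 6.614 m³/s

6.61 m³/s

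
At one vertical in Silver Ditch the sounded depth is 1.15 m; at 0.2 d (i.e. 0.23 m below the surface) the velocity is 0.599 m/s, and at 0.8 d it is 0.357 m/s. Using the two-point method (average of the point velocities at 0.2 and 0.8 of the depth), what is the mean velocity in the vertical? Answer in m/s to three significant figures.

v̄ = (0.599 + 0.357) / 2 = 0.4780 m/s

0.478 m/s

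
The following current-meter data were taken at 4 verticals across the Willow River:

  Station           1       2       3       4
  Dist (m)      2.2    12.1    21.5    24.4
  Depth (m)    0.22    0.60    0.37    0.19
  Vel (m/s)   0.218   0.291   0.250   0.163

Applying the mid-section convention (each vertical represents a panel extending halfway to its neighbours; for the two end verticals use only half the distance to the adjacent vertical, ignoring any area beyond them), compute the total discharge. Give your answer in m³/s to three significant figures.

2.54 m³/s

w_1 = (12.1 − 2.2)/2 = 4.95 m; q_1 = 0.218 × 0.22 × 4.95 = 0.2374 m³/s
w_2 = (21.5 − 2.2)/2 = 9.65 m; q_2 = 0.291 × 0.60 × 9.65 = 1.685 m³/s
w_3 = (24.4 − 12.1)/2 = 6.15 m; q_3 = 0.250 × 0.37 × 6.15 = 0.5689 m³/s
w_4 = (24.4 − 21.5)/2 = 1.45 m; q_4 = 0.163 × 0.19 × 1.45 = 0.04491 m³/s
Q = Σ qᵢ = 2.536 m³/s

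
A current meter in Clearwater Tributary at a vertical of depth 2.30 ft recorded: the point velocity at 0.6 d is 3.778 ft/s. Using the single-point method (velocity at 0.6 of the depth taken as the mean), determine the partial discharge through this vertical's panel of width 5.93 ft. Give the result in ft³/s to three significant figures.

51.5 ft³/s

v̄ = v₀.₆ = 3.778 ft/s
q = v̄ × d × w = 3.778 × 2.30 × 5.93 = 51.53 ft³/s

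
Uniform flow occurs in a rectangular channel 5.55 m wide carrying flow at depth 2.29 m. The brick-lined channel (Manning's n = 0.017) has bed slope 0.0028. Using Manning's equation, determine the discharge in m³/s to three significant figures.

46.0 m³/s

A = b·y = 5.55 × 2.29 = 12.71 m²
P = b + 2y = 5.55 + 2×2.29 = 10.13 m
R = A/P = 12.71/10.13 = 1.255 m
Q = (1/n)·A·R^(2/3)·S^(1/2) = (1/0.017) × 12.71 × 1.255^(2/3) × 0.0028^(1/2) = 46.02 m³/s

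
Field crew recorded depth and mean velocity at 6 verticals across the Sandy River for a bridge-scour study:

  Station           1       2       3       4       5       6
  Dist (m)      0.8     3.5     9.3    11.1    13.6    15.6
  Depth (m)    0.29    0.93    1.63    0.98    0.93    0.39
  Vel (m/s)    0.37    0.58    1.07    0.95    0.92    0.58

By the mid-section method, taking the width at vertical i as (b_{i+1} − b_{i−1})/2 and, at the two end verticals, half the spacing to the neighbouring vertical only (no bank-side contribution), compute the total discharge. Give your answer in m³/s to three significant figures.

13.2 m³/s

w_1 = (3.5 − 0.8)/2 = 1.35 m; q_1 = 0.37 × 0.29 × 1.35 = 0.1449 m³/s
w_2 = (9.3 − 0.8)/2 = 4.25 m; q_2 = 0.58 × 0.93 × 4.25 = 2.292 m³/s
w_3 = (11.1 − 3.5)/2 = 3.8 m; q_3 = 1.07 × 1.63 × 3.8 = 6.628 m³/s
w_4 = (13.6 − 9.3)/2 = 2.15 m; q_4 = 0.95 × 0.98 × 2.15 = 2.002 m³/s
w_5 = (15.6 − 11.1)/2 = 2.25 m; q_5 = 0.92 × 0.93 × 2.25 = 1.925 m³/s
w_6 = (15.6 − 13.6)/2 = 1 m; q_6 = 0.58 × 0.39 × 1 = 0.2262 m³/s
Q = Σ qᵢ = 13.22 m³/s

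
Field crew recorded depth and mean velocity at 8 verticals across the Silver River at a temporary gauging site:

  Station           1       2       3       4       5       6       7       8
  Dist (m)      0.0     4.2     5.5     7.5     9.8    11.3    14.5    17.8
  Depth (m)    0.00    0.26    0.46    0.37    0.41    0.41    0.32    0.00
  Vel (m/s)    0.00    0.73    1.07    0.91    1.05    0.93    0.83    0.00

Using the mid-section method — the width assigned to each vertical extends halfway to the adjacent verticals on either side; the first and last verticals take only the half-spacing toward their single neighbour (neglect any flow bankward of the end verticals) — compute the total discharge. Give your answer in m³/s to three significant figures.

w_2 = (5.5 − 0.0)/2 = 2.75 m; q_2 = 0.73 × 0.26 × 2.75 = 0.5220 m³/s
w_3 = (7.5 − 4.2)/2 = 1.65 m; q_3 = 1.07 × 0.46 × 1.65 = 0.8121 m³/s
w_4 = (9.8 − 5.5)/2 = 2.15 m; q_4 = 0.91 × 0.37 × 2.15 = 0.7239 m³/s
w_5 = (11.3 − 7.5)/2 = 1.9 m; q_5 = 1.05 × 0.41 × 1.9 = 0.8180 m³/s
w_6 = (14.5 − 9.8)/2 = 2.35 m; q_6 = 0.93 × 0.41 × 2.35 = 0.8961 m³/s
w_7 = (17.8 − 11.3)/2 = 3.25 m; q_7 = 0.83 × 0.32 × 3.25 = 0.8632 m³/s
Stations 1, 8 contribute zero (depth or velocity is 0).
Q = Σ qᵢ = 4.635 m³/s

4.64 m³/s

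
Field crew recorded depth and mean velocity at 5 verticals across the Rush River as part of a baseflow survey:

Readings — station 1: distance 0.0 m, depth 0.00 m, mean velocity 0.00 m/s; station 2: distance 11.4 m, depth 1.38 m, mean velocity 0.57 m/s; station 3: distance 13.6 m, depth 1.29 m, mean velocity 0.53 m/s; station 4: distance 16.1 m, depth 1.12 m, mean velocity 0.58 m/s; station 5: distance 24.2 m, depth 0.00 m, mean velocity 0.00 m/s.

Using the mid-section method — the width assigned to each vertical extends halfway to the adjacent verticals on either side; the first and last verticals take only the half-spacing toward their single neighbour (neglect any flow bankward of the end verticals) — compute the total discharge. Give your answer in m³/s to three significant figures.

10.4 m³/s

w_2 = (13.6 − 0.0)/2 = 6.8 m; q_2 = 0.57 × 1.38 × 6.8 = 5.349 m³/s
w_3 = (16.1 − 11.4)/2 = 2.35 m; q_3 = 0.53 × 1.29 × 2.35 = 1.607 m³/s
w_4 = (24.2 − 13.6)/2 = 5.3 m; q_4 = 0.58 × 1.12 × 5.3 = 3.443 m³/s
Stations 1, 5 contribute zero (depth or velocity is 0).
Q = Σ qᵢ = 10.40 m³/s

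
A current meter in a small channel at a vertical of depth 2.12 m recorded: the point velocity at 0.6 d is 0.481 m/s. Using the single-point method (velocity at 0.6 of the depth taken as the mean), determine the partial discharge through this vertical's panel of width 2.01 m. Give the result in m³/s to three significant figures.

2.05 m³/s

v̄ = v₀.₆ = 0.481 m/s
q = v̄ × d × w = 0.4810 × 2.12 × 2.01 = 2.050 m³/s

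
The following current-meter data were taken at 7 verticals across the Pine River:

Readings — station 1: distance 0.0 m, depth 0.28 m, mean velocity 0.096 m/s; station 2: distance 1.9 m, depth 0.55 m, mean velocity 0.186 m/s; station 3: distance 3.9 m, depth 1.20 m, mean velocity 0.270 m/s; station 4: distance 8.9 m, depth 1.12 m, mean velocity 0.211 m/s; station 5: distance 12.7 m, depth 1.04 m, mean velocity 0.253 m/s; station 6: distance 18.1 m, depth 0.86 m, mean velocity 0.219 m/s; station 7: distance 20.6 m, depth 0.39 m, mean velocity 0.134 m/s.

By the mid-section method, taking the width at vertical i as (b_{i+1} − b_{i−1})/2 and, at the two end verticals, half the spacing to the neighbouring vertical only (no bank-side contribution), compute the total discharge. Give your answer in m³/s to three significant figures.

4.42 m³/s

w_1 = (1.9 − 0.0)/2 = 0.95 m; q_1 = 0.096 × 0.28 × 0.95 = 0.02554 m³/s
w_2 = (3.9 − 0.0)/2 = 1.95 m; q_2 = 0.186 × 0.55 × 1.95 = 0.1995 m³/s
w_3 = (8.9 − 1.9)/2 = 3.5 m; q_3 = 0.270 × 1.20 × 3.5 = 1.134 m³/s
w_4 = (12.7 − 3.9)/2 = 4.4 m; q_4 = 0.211 × 1.12 × 4.4 = 1.040 m³/s
w_5 = (18.1 − 8.9)/2 = 4.6 m; q_5 = 0.253 × 1.04 × 4.6 = 1.210 m³/s
w_6 = (20.6 − 12.7)/2 = 3.95 m; q_6 = 0.219 × 0.86 × 3.95 = 0.7439 m³/s
w_7 = (20.6 − 18.1)/2 = 1.25 m; q_7 = 0.134 × 0.39 × 1.25 = 0.06533 m³/s
Q = Σ qᵢ = 4.418 m³/s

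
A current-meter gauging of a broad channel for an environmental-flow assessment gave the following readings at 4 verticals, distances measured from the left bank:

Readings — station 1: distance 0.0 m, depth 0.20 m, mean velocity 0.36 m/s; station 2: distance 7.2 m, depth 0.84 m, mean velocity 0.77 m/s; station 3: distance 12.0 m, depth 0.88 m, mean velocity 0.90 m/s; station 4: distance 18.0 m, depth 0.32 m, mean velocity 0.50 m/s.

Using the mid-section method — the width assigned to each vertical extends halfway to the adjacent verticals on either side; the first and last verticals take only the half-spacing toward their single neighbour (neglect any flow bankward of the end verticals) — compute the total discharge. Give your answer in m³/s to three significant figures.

w_1 = (7.2 − 0.0)/2 = 3.6 m; q_1 = 0.36 × 0.20 × 3.6 = 0.2592 m³/s
w_2 = (12.0 − 0.0)/2 = 6 m; q_2 = 0.77 × 0.84 × 6 = 3.881 m³/s
w_3 = (18.0 − 7.2)/2 = 5.4 m; q_3 = 0.90 × 0.88 × 5.4 = 4.277 m³/s
w_4 = (18.0 − 12.0)/2 = 3 m; q_4 = 0.50 × 0.32 × 3 = 0.4800 m³/s
Q = Σ qᵢ = 8.897 m³/s

8.90 m³/s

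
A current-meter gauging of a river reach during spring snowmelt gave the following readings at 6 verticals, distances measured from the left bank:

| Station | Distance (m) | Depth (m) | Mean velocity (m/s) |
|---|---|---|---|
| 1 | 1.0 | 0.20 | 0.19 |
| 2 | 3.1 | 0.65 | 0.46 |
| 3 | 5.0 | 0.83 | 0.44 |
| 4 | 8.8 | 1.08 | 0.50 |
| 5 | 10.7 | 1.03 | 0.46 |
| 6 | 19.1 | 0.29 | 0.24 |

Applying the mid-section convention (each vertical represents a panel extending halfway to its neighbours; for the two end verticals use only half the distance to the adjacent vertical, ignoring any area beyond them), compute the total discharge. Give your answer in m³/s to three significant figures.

w_1 = (3.1 − 1.0)/2 = 1.05 m; q_1 = 0.19 × 0.20 × 1.05 = 0.03990 m³/s
w_2 = (5.0 − 1.0)/2 = 2 m; q_2 = 0.46 × 0.65 × 2 = 0.5980 m³/s
w_3 = (8.8 − 3.1)/2 = 2.85 m; q_3 = 0.44 × 0.83 × 2.85 = 1.041 m³/s
w_4 = (10.7 − 5.0)/2 = 2.85 m; q_4 = 0.50 × 1.08 × 2.85 = 1.539 m³/s
w_5 = (19.1 − 8.8)/2 = 5.15 m; q_5 = 0.46 × 1.03 × 5.15 = 2.440 m³/s
w_6 = (19.1 − 10.7)/2 = 4.2 m; q_6 = 0.24 × 0.29 × 4.2 = 0.2923 m³/s
Q = Σ qᵢ = 5.950 m³/s

5.95 m³/s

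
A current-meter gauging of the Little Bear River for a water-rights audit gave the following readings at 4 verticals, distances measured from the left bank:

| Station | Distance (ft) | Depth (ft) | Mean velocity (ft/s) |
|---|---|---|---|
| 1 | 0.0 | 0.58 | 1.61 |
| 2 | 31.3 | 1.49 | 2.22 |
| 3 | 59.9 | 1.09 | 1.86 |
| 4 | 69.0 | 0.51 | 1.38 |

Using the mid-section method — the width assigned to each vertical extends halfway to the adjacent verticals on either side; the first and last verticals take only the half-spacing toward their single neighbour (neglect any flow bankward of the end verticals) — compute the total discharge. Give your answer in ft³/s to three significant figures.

w_1 = (31.3 − 0.0)/2 = 15.65 ft; q_1 = 1.61 × 0.58 × 15.65 = 14.61 ft³/s
w_2 = (59.9 − 0.0)/2 = 29.95 ft; q_2 = 2.22 × 1.49 × 29.95 = 99.07 ft³/s
w_3 = (69.0 − 31.3)/2 = 18.85 ft; q_3 = 1.86 × 1.09 × 18.85 = 38.22 ft³/s
w_4 = (69.0 − 59.9)/2 = 4.55 ft; q_4 = 1.38 × 0.51 × 4.55 = 3.202 ft³/s
Q = Σ qᵢ = 155.1 ft³/s

155 ft³/s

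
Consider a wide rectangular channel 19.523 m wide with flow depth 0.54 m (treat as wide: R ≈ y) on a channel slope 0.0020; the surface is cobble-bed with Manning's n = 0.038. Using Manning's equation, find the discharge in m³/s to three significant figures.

A = b·y = 19.523 × 0.54 = 10.54 m²
Wide channel: R ≈ y = 0.54 m
Q = (1/n)·A·R^(2/3)·S^(1/2) = (1/0.038) × 10.54 × 0.5400^(2/3) × 0.0020^(1/2) = 8.227 m³/s

8.23 m³/s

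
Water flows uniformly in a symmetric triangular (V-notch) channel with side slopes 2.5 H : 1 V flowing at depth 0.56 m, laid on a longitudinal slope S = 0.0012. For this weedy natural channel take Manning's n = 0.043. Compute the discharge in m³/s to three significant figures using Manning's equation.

0.257 m³/s

A = z·y² = 2.5×0.56² = 0.7840 m²
P = 2y√(1+z²) = 2×0.56×√(1+2.5²) = 3.016 m
R = A/P = 0.7840/3.016 = 0.2600 m
Q = (1/n)·A·R^(2/3)·S^(1/2) = (1/0.043) × 0.7840 × 0.2600^(2/3) × 0.0012^(1/2) = 0.2573 m³/s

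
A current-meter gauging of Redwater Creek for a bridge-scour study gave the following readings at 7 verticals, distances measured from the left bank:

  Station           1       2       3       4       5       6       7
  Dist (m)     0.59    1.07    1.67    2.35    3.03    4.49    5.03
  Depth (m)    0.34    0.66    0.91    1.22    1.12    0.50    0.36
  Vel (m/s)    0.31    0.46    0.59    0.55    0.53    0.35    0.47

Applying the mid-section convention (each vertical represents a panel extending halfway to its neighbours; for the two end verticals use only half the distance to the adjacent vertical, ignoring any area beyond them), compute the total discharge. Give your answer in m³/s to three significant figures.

w_1 = (1.07 − 0.59)/2 = 0.24 m; q_1 = 0.31 × 0.34 × 0.24 = 0.02530 m³/s
w_2 = (1.67 − 0.59)/2 = 0.54 m; q_2 = 0.46 × 0.66 × 0.54 = 0.1639 m³/s
w_3 = (2.35 − 1.07)/2 = 0.64 m; q_3 = 0.59 × 0.91 × 0.64 = 0.3436 m³/s
w_4 = (3.03 − 1.67)/2 = 0.68 m; q_4 = 0.55 × 1.22 × 0.68 = 0.4563 m³/s
w_5 = (4.49 − 2.35)/2 = 1.07 m; q_5 = 0.53 × 1.12 × 1.07 = 0.6352 m³/s
w_6 = (5.03 − 3.03)/2 = 1 m; q_6 = 0.35 × 0.50 × 1 = 0.1750 m³/s
w_7 = (5.03 − 4.49)/2 = 0.27 m; q_7 = 0.47 × 0.36 × 0.27 = 0.04568 m³/s
Q = Σ qᵢ = 1.845 m³/s

1.84 m³/s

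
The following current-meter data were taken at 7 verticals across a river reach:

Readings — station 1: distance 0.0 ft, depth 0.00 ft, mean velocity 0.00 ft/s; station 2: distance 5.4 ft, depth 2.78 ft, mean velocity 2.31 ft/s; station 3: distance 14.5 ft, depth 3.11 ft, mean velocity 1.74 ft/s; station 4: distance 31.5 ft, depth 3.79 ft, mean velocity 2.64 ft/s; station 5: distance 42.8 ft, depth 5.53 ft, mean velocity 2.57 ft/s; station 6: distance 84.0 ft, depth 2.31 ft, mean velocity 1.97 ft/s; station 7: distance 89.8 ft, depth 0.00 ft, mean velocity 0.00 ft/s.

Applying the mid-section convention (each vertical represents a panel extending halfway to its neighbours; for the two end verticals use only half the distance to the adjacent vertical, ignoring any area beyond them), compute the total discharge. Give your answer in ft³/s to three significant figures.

w_2 = (14.5 − 0.0)/2 = 7.25 ft; q_2 = 2.31 × 2.78 × 7.25 = 46.56 ft³/s
w_3 = (31.5 − 5.4)/2 = 13.05 ft; q_3 = 1.74 × 3.11 × 13.05 = 70.62 ft³/s
w_4 = (42.8 − 14.5)/2 = 14.15 ft; q_4 = 2.64 × 3.79 × 14.15 = 141.6 ft³/s
w_5 = (84.0 − 31.5)/2 = 26.25 ft; q_5 = 2.57 × 5.53 × 26.25 = 373.1 ft³/s
w_6 = (89.8 − 42.8)/2 = 23.5 ft; q_6 = 1.97 × 2.31 × 23.5 = 106.9 ft³/s
Stations 1, 7 contribute zero (depth or velocity is 0).
Q = Σ qᵢ = 738.8 ft³/s

739 ft³/s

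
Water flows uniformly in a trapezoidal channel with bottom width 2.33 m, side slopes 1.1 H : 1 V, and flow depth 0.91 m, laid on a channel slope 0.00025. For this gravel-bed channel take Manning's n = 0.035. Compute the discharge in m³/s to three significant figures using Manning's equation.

0.976 m³/s

A = (b + z·y)·y = (2.33 + 1.1×0.91)×0.91 = 3.031 m²
P = b + 2y√(1+z²) = 2.33 + 2×0.91×√(1+1.1²) = 5.036 m
R = A/P = 3.031/5.036 = 0.6020 m
Q = (1/n)·A·R^(2/3)·S^(1/2) = (1/0.035) × 3.031 × 0.6020^(2/3) × 0.00025^(1/2) = 0.9762 m³/s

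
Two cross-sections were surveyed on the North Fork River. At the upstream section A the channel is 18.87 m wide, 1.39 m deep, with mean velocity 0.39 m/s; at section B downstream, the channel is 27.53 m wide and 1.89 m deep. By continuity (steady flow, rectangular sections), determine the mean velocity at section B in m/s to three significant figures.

Q = A₁V₁ = (18.87×1.39) × 0.39 = 10.23 m³/s
A₂ = 27.53 × 1.89 = 52.03 m²
V₂ = Q/A₂ = 10.23/52.03 = 0.1966 m/s

0.197 m/s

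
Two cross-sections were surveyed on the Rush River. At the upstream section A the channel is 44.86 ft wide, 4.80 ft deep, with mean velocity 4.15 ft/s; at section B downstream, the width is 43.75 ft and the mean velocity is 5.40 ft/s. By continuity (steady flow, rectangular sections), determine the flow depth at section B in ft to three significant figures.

Q = A₁V₁ = (44.86×4.80) × 4.15 = 893.6 ft³/s
d₂ = Q/(b₂ V₂) = 893.6/(43.75×5.40) = 3.782 ft

3.78 ft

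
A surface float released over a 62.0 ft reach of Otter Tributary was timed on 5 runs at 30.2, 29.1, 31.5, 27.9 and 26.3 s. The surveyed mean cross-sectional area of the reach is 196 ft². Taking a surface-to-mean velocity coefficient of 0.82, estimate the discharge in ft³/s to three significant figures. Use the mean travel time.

t̄ = (30.2 + 29.1 + 31.5 + 27.9 + 26.3) / 5 = 29 s
v_surface = L / t̄ = 62.0 / 29 = 2.138 ft/s
v_mean = 0.82 × 2.138 = 1.753 ft/s
Q = A × v_mean = 196 × 1.753 = 343.6 ft³/s

344 ft³/s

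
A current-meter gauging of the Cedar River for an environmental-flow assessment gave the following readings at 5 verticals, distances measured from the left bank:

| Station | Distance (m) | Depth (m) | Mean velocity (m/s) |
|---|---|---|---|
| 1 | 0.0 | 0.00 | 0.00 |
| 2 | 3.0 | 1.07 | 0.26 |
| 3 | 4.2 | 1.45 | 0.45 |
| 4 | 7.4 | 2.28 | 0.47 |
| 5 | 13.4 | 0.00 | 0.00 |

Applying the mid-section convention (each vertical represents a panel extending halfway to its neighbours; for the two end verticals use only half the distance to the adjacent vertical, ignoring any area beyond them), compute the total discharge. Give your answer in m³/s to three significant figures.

6.95 m³/s

w_2 = (4.2 − 0.0)/2 = 2.1 m; q_2 = 0.26 × 1.07 × 2.1 = 0.5842 m³/s
w_3 = (7.4 − 3.0)/2 = 2.2 m; q_3 = 0.45 × 1.45 × 2.2 = 1.436 m³/s
w_4 = (13.4 − 4.2)/2 = 4.6 m; q_4 = 0.47 × 2.28 × 4.6 = 4.929 m³/s
Stations 1, 5 contribute zero (depth or velocity is 0).
Q = Σ qᵢ = 6.949 m³/s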